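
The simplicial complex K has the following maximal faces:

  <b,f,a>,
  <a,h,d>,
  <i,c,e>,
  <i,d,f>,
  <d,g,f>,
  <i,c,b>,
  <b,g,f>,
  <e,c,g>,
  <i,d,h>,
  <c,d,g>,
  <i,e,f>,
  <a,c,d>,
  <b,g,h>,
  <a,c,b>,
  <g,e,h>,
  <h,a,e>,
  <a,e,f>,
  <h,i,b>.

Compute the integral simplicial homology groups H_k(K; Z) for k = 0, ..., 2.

K has 9 vertices, 27 edges, 18 triangles.
rank ∂_0 = 0, rank ∂_1 = 8 ⇒ b_0 = 9 − 0 − 8 = 1; all invariant factors of ∂_1 are 1 so no torsion. So H_0 = Z.
rank ∂_1 = 8, rank ∂_2 = 17 ⇒ b_1 = 27 − 8 − 17 = 2; all invariant factors of ∂_2 are 1 so no torsion. So H_1 = Z^2.
rank ∂_2 = 17, rank ∂_3 = 0 ⇒ b_2 = 18 − 17 − 0 = 1. So H_2 = Z.

H_0 = Z,  H_1 = Z^2,  H_2 = Z.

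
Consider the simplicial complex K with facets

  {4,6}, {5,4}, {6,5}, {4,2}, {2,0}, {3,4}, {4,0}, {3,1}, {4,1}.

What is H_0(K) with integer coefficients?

We work with the vertex ordering 0 < 1 < 2 < 3 < 4 < 5 < 6. The simplices of K, each written with vertices in increasing order, are:

  0-simplices (7): [0], [1], [2], [3], [4], [5], [6]
  1-simplices (9): [0,2], [0,4], [1,3], [1,4], [2,4], [3,4], [4,5], [4,6], [5,6]

so the chain groups are C_0 ≅ Z^7, C_1 ≅ Z^9.

The boundary map ∂_1: C_1 → C_0 sends each edge [p,q] (with p < q) to q − p.
This gives a 7×9 integer matrix of rank 6; reducing to Smith normal form yields diagonal entries (1,1,1,1,1,1).

From H_k ≅ ker(∂_k) / im(∂_{k+1}) we obtain:

  H_0: rank C_0 − rank ∂_1 = 7 − 6 = 1, and the invariant factors of ∂_1 are all 1, so H_0 ≅ Z.

H_0 = Z.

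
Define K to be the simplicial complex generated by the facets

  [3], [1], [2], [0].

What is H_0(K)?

Take the total order 0 < 1 < 2 < 3 on the vertex set. Then K (dimension 0) consists of the simplices:

  0-simplices (4): [0], [1], [2], [3]

Hence C_0 ≅ Z^4.

Now H_k = ker ∂_k / im ∂_{k+1}, so:

  H_0: rank C_0 − rank ∂_1 = 4 − 0 = 4, and there is no ∂_1, so H_0 = Z^4.

H_0 = Z^4.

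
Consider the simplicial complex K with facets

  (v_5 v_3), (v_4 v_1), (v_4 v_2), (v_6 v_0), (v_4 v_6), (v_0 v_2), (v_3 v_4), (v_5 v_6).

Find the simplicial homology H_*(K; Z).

H_0 ≅ Z,  H_1 ≅ Z^2.

Fix the vertex order v_0 < v_1 < v_2 < v_3 < v_4 < v_5 < v_6 and write every simplex with vertices in increasing order. Then dim K = 1 and the simplices of K are:

  0-simplices (7): [v_0], [v_1], [v_2], [v_3], [v_4], [v_5], [v_6]
  1-simplices (8): [v_0,v_2], [v_0,v_6], [v_1,v_4], [v_2,v_4], [v_3,v_4], [v_3,v_5], [v_4,v_6], [v_5,v_6]

so the chain groups are C_0 ≅ Z^7, C_1 ≅ Z^8.

∂_1: C_1 → C_0 sends each edge [p,q] (with p < q) to q − p. For instance
  ∂[v_4,v_6] = [v_6] − [v_4].
The 7×8 boundary matrix has rank 6 and Smith normal form diag(1,1,1,1,1,1).

From H_k ≅ ker(∂_k) / im(∂_{k+1}) we obtain:

  H_0: rank C_0 − rank ∂_1 = 7 − 6 = 1, and the invariant factors of ∂_1 are all 1, so H_0 = Z.
  H_1: rank ker ∂_1 − rank ∂_2 = (8 − 6) − 0 = 2, and there is no ∂_2, so H_1 = Z^2.

As a check, the Euler characteristic is 7 − 8 = -1, which agrees with 1 − 2 = -1.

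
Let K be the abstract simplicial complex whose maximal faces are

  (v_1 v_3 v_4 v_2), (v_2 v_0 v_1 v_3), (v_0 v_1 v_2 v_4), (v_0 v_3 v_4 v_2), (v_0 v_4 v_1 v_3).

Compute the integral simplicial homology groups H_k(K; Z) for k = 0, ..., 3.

Fix the vertex order v_0 < v_1 < v_2 < v_3 < v_4 and write every simplex with vertices in increasing order. Then dim K = 3 and the simplices of K are:

  0-simplices (5): [v_0], [v_1], [v_2], [v_3], [v_4]
  1-simplices (10): [v_0,v_1], [v_0,v_2], [v_0,v_3], [v_0,v_4], [v_1,v_2], [v_1,v_3], [v_1,v_4], [v_2,v_3], [v_2,v_4], [v_3,v_4]
  2-simplices (10): [v_0,v_1,v_2], [v_0,v_1,v_3], [v_0,v_1,v_4], [v_0,v_2,v_3], [v_0,v_2,v_4], [v_0,v_3,v_4], [v_1,v_2,v_3], [v_1,v_2,v_4], [v_1,v_3,v_4], [v_2,v_3,v_4]
  3-simplices (5): [v_0,v_1,v_2,v_3], [v_0,v_1,v_2,v_4], [v_0,v_1,v_3,v_4], [v_0,v_2,v_3,v_4], [v_1,v_2,v_3,v_4]

Hence C_0 ≅ Z^5, C_1 ≅ Z^10, C_2 ≅ Z^10, C_3 ≅ Z^5.

∂_1: C_1 → C_0 is given by ∂[p,q] = [q] − [p]. For instance
  ∂[v_1,v_2] = [v_2] − [v_1].
This gives a 5×10 integer matrix of rank 4; reducing to Smith normal form yields diagonal entries (1,1,1,1).

The boundary map ∂_2: C_2 → C_1 sends each 2-simplex [p,q,r] to [q,r] − [p,r] + [p,q]. For instance
  ∂[v_0,v_1,v_4] = [v_1,v_4] − [v_0,v_4] + [v_0,v_1],
  ∂[v_2,v_3,v_4] = [v_3,v_4] − [v_2,v_4] + [v_2,v_3].
As a 10×10 matrix over Z this has rank 6, with invariant factors (1,1,1,1,1,1).

The boundary map ∂_3: C_3 → C_2 sends each 3-simplex σ to the alternating sum Σ_i (−1)^i (σ with its i-th vertex removed). For instance
  ∂[v_0,v_1,v_3,v_4] = [v_1,v_3,v_4] − [v_0,v_3,v_4] + [v_0,v_1,v_4] − [v_0,v_1,v_3],
  ∂[v_0,v_2,v_3,v_4] = [v_2,v_3,v_4] − [v_0,v_3,v_4] + [v_0,v_2,v_4] − [v_0,v_2,v_3].
As a 10×5 matrix over Z this has rank 4, with invariant factors (1,1,1,1).

Reading off H_k = ker ∂_k / im ∂_{k+1}:

  H_0: rank C_0 − rank ∂_1 = 5 − 4 = 1, and the invariant factors of ∂_1 are all 1, so H_0 = Z.
  H_1: rank ker ∂_1 − rank ∂_2 = (10 − 4) − 6 = 0, and the invariant factors of ∂_2 are all 1, so H_1 = 0.
  H_2: rank ker ∂_2 − rank ∂_3 = (10 − 6) − 4 = 0, and the invariant factors of ∂_3 are all 1, so H_2 = 0.
  H_3: rank ker ∂_3 − rank ∂_4 = (5 − 4) − 0 = 1, and there is no ∂_4, so H_3 = Z.

H_0 = Z,  H_1 = 0,  H_2 = 0,  H_3 = Z.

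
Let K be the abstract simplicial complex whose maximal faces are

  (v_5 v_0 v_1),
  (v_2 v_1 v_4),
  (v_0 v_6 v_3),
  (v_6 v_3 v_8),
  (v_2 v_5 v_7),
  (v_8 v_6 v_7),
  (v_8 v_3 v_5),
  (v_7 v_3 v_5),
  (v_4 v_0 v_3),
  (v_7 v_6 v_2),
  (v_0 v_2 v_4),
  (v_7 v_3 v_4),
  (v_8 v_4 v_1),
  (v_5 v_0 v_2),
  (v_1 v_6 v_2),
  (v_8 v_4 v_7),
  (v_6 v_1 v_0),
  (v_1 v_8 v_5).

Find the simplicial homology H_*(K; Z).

H_0 ≅ Z,  H_1 ≅ Z ⊕ Z/2,  H_2 = 0.

Order the vertices as v_0 < v_1 < v_2 < v_3 < v_4 < v_5 < v_6 < v_7 < v_8. Listing each simplex with vertices in this order, K has dimension 2 with simplices:

  0-simplices (9): [v_0], [v_1], [v_2], [v_3], [v_4], [v_5], [v_6], [v_7], [v_8]
  1-simplices (27): (27 of them)
  2-simplices (18): (18 of them)

so the chain groups are C_0 ≅ Z^9, C_1 ≅ Z^27, C_2 ≅ Z^18.

Boundary ∂_1: C_1 → C_0 maps an edge to its endpoints' difference, ∂[p,q] = q − p.
The resulting 9×27 matrix has rank 8, and its Smith normal form has invariant factors (1,1,1,1,1,1,1,1).

∂_2: C_2 → C_1 maps a triangle to the signed sum of its edges. For instance
  ∂[v_3,v_4,v_7] = [v_4,v_7] − [v_3,v_7] + [v_3,v_4],
  ∂[v_1,v_4,v_8] = [v_4,v_8] − [v_1,v_8] + [v_1,v_4].
The 27×18 boundary matrix has rank 18 and Smith normal form diag(1,1,1,1,1,1,1,1,1,1,1,1,1,1,1,1,1,2).

Reading off H_k = ker ∂_k / im ∂_{k+1}:

  H_0: rank C_0 − rank ∂_1 = 9 − 8 = 1, and the invariant factors of ∂_1 are all 1, so H_0 ≅ Z.
  H_1: rank ker ∂_1 − rank ∂_2 = (27 − 8) − 18 = 1, and ∂_2 has invariant factor 2 > 1, so H_1 ≅ Z ⊕ Z/2.
  H_2: rank ker ∂_2 − rank ∂_3 = (18 − 18) − 0 = 0, and there is no ∂_3, so H_2 ≅ 0.

As a check, the Euler characteristic is 9 − 27 + 18 = 0, which agrees with 1 − 1 + 0 = 0.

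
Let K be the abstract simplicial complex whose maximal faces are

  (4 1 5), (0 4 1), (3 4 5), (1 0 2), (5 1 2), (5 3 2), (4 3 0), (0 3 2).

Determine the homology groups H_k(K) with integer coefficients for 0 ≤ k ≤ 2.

H_0 ≅ Z,  H_1 = 0,  H_2 ≅ Z.

Order the vertices as 0 < 1 < 2 < 3 < 4 < 5. Listing each simplex with vertices in this order, K has dimension 2 with simplices:

  0-simplices (6): [0], [1], [2], [3], [4], [5]
  1-simplices (12): [0,1], [0,2], [0,3], [0,4], [1,2], [1,4], [1,5], [2,3], [2,5], [3,4], [3,5], [4,5]
  2-simplices (8): [0,1,2], [0,1,4], [0,2,3], [0,3,4], [1,2,5], [1,4,5], [2,3,5], [3,4,5]

giving chain groups C_0 ≅ Z^6, C_1 ≅ Z^12, C_2 ≅ Z^8.

∂_1: C_1 → C_0 is given by ∂[p,q] = [q] − [p].
The resulting 6×12 matrix has rank 5, and its Smith normal form has invariant factors (1,1,1,1,1).

Boundary ∂_2: C_2 → C_1 sends each 2-simplex [p,q,r] to [q,r] − [p,r] + [p,q]. For instance
  ∂[3,4,5] = [4,5] − [3,5] + [3,4],
  ∂[1,2,5] = [2,5] − [1,5] + [1,2].
This gives a 12×8 integer matrix of rank 7; reducing to Smith normal form yields diagonal entries (1,1,1,1,1,1,1).

Computing H_k = (kernel of ∂_k) / (image of ∂_{k+1}):

  H_0: rank C_0 − rank ∂_1 = 6 − 5 = 1, and the invariant factors of ∂_1 are all 1, so H_0 ≅ Z.
  H_1: rank ker ∂_1 − rank ∂_2 = (12 − 5) − 7 = 0, and the invariant factors of ∂_2 are all 1, so H_1 ≅ 0.
  H_2: rank ker ∂_2 − rank ∂_3 = (8 − 7) − 0 = 1, and there is no ∂_3, so H_2 ≅ Z.

As a check, the Euler characteristic is 6 − 12 + 8 = 2, which agrees with 1 − 0 + 1 = 2.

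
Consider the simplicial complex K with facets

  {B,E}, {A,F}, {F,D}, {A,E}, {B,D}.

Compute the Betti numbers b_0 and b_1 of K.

b_0 = 1, b_1 = 1.

K has 5 vertices, 5 edges.
rank ∂_0 = 0, rank ∂_1 = 4 ⇒ b_0 = 5 − 0 − 4 = 1; all invariant factors of ∂_1 are 1 so no torsion. So H_0 ≅ Z.
rank ∂_1 = 4, rank ∂_2 = 0 ⇒ b_1 = 5 − 4 − 0 = 1. So H_1 ≅ Z.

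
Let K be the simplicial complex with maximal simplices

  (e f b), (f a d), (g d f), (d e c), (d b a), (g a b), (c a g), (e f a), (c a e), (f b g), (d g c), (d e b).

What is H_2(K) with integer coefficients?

H_2 = 0.

Fix the vertex order a < b < c < d < e < f < g and write every simplex with vertices in increasing order. Then dim K = 2 and the simplices of K are:

  0-simplices (7): a, b, c, d, e, f, g
  1-simplices (18): ab, ac, ad, ae, af, ag, bd, be, bf, bg, cd, ce, cg, de, df, dg, ef, fg
  2-simplices (12): abd, abg, ace, acg, adf, aef, bde, bef, bfg, cde, cdg, dfg

Hence C_0 ≅ Z^7, C_1 ≅ Z^18, C_2 ≅ Z^12.

∂_1: C_1 → C_0 maps an edge to its endpoints' difference, ∂[p,q] = q − p. For instance
  ∂dg = g − d.
As a 7×18 matrix over Z this has rank 6, with invariant factors (1,1,1,1,1,1).

The boundary map ∂_2: C_2 → C_1 acts by ∂[p,q,r] = [q,r] − [p,r] + [p,q]. For instance
  ∂bfg = fg − bg + bf,
  ∂cde = de − ce + cd.
As a 18×12 matrix over Z this has rank 12, with invariant factors (1,1,1,1,1,1,1,1,1,1,1,2).

From H_k ≅ ker(∂_k) / im(∂_{k+1}) we obtain:

  H_2: rank ker ∂_2 − rank ∂_3 = (12 − 12) − 0 = 0, and there is no ∂_3, so H_2 ≅ 0.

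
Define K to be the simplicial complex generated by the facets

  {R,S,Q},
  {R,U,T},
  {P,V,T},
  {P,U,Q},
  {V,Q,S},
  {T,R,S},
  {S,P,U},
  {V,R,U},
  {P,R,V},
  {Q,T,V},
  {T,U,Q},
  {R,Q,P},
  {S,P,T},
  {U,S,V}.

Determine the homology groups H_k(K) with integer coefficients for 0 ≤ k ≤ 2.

H_0 = Z,  H_1 = Z^2,  H_2 = Z.

Order the vertices as P < Q < R < S < T < U < V. Listing each simplex with vertices in this order, K has dimension 2 with simplices:

  0-simplices (7): P, Q, R, S, T, U, V
  1-simplices (21): PQ, PR, PS, PT, PU, PV, QR, QS, QT, QU, QV, RS, RT, RU, RV, ST, SU, SV, TU, TV, UV
  2-simplices (14): PQR, PQU, PRV, PST, PSU, PTV, QRS, QSV, QTU, QTV, RST, RTU, RUV, SUV

Hence C_0 ≅ Z^7, C_1 ≅ Z^21, C_2 ≅ Z^14.

Boundary ∂_1: C_1 → C_0 sends each edge [p,q] (with p < q) to q − p. For instance
  ∂UV = V − U.
As a 7×21 matrix over Z this has rank 6, with invariant factors (1,1,1,1,1,1).

Boundary ∂_2: C_2 → C_1 acts by ∂[p,q,r] = [q,r] − [p,r] + [p,q]. For instance
  ∂PQU = QU − PU + PQ,
  ∂PTV = TV − PV + PT.
As a 21×14 matrix over Z this has rank 13, with invariant factors (1,1,1,1,1,1,1,1,1,1,1,1,1).

Reading off H_k = ker ∂_k / im ∂_{k+1}:

  H_0: rank C_0 − rank ∂_1 = 7 − 6 = 1, and the invariant factors of ∂_1 are all 1, so H_0 ≅ Z.
  H_1: rank ker ∂_1 − rank ∂_2 = (21 − 6) − 13 = 2, and the invariant factors of ∂_2 are all 1, so H_1 ≅ Z^2.
  H_2: rank ker ∂_2 − rank ∂_3 = (14 − 13) − 0 = 1, and there is no ∂_3, so H_2 ≅ Z.

As a check, the Euler characteristic is 7 − 21 + 14 = 0, which agrees with 1 − 2 + 1 = 0.
(K is a triangulation of the torus T^2.)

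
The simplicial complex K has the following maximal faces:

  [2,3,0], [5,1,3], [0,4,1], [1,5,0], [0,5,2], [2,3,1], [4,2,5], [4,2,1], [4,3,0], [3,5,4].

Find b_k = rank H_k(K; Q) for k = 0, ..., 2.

Fix the vertex order 0 < 1 < 2 < 3 < 4 < 5 and write every simplex with vertices in increasing order. Then dim K = 2 and the simplices of K are:

  0-simplices (6): [0], [1], [2], [3], [4], [5]
  1-simplices (15): [0,1], [0,2], [0,3], [0,4], [0,5], [1,2], [1,3], [1,4], [1,5], [2,3], [2,4], [2,5], [3,4], [3,5], [4,5]
  2-simplices (10): [0,1,4], [0,1,5], [0,2,3], [0,2,5], [0,3,4], [1,2,3], [1,2,4], [1,3,5], [2,4,5], [3,4,5]

Hence C_0 ≅ Z^6, C_1 ≅ Z^15, C_2 ≅ Z^10.

The boundary map ∂_1: C_1 → C_0 sends each edge [p,q] (with p < q) to q − p. For instance
  ∂[0,3] = [3] − [0].
The 6×15 boundary matrix has rank 5 and Smith normal form diag(1,1,1,1,1).

∂_2: C_2 → C_1 sends each 2-simplex [p,q,r] to [q,r] − [p,r] + [p,q]. For instance
  ∂[1,3,5] = [3,5] − [1,5] + [1,3],
  ∂[0,1,4] = [1,4] − [0,4] + [0,1].
The resulting 15×10 matrix has rank 10, and its Smith normal form has invariant factors (1,1,1,1,1,1,1,1,1,2).

Reading off H_k = ker ∂_k / im ∂_{k+1}:

  H_0: rank C_0 − rank ∂_1 = 6 − 5 = 1, and the invariant factors of ∂_1 are all 1, so H_0 = Z.
  H_1: rank ker ∂_1 − rank ∂_2 = (15 − 5) − 10 = 0, and ∂_2 has invariant factor 2 > 1, so H_1 = Z/2.
  H_2: rank ker ∂_2 − rank ∂_3 = (10 − 10) − 0 = 0, and there is no ∂_3, so H_2 = 0.

As a check, the Euler characteristic is 6 − 15 + 10 = 1, which agrees with 1 − 0 + 0 = 1.

Hence the Betti numbers are b_0 = 1, b_1 = 0, b_2 = 0.

b_0 = 1, b_1 = 0, b_2 = 0.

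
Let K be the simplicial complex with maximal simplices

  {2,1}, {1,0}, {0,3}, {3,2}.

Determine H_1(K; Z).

H_1 ≅ Z.

Order the vertices as 0 < 1 < 2 < 3. Listing each simplex with vertices in this order, K has dimension 1 with simplices:

  0-simplices (4): [0], [1], [2], [3]
  1-simplices (4): [0,1], [0,3], [1,2], [2,3]

Hence C_0 ≅ Z^4, C_1 ≅ Z^4.

The boundary map ∂_1: C_1 → C_0 maps an edge to its endpoints' difference, ∂[p,q] = q − p. For instance
  ∂[0,1] = [1] − [0].
The resulting 4×4 matrix has rank 3, and its Smith normal form has invariant factors (1,1,1).

Now H_k = ker ∂_k / im ∂_{k+1}, so:

  H_1: rank ker ∂_1 − rank ∂_2 = (4 − 3) − 0 = 1, and there is no ∂_2, so H_1 = Z.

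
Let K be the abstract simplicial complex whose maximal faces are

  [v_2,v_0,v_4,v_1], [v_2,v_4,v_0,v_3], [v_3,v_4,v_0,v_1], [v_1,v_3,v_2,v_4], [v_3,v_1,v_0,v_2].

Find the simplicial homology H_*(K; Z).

H_0 ≅ Z,  H_1 = 0,  H_2 = 0,  H_3 ≅ Z.

K has 5 vertices, 10 edges, 10 triangles, 5 3-simplices.
rank ∂_0 = 0, rank ∂_1 = 4 ⇒ b_0 = 5 − 0 − 4 = 1; all invariant factors of ∂_1 are 1 so no torsion. So H_0 ≅ Z.
rank ∂_1 = 4, rank ∂_2 = 6 ⇒ b_1 = 10 − 4 − 6 = 0; all invariant factors of ∂_2 are 1 so no torsion. So H_1 ≅ 0.
rank ∂_2 = 6, rank ∂_3 = 4 ⇒ b_2 = 10 − 6 − 4 = 0; all invariant factors of ∂_3 are 1 so no torsion. So H_2 ≅ 0.
rank ∂_3 = 4, rank ∂_4 = 0 ⇒ b_3 = 5 − 4 − 0 = 1. So H_3 ≅ Z.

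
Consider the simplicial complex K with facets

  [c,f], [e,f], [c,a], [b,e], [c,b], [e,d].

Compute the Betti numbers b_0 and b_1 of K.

Take the total order a < b < c < d < e < f on the vertex set. Then K (dimension 1) consists of the simplices:

  0-simplices (6): a, b, c, d, e, f
  1-simplices (6): ac, bc, be, cf, de, ef

giving chain groups C_0 ≅ Z^6, C_1 ≅ Z^6.

Boundary ∂_1: C_1 → C_0 sends each edge [p,q] (with p < q) to q − p.
The 6×6 boundary matrix has rank 5 and Smith normal form diag(1,1,1,1,1).

Computing H_k = (kernel of ∂_k) / (image of ∂_{k+1}):

  H_0: rank C_0 − rank ∂_1 = 6 − 5 = 1, and the invariant factors of ∂_1 are all 1, so H_0 ≅ Z.
  H_1: rank ker ∂_1 − rank ∂_2 = (6 − 5) − 0 = 1, and there is no ∂_2, so H_1 ≅ Z.

As a check, the Euler characteristic is 6 − 6 = 0, which agrees with 1 − 1 = 0.

Hence the Betti numbers are b_0 = 1, b_1 = 1.

b_0 = 1, b_1 = 1.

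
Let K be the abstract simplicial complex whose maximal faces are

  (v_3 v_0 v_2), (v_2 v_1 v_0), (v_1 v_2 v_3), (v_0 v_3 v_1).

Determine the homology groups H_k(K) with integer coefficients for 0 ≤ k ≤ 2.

H_0 = Z,  H_1 = 0,  H_2 = Z.

Fix the vertex order v_0 < v_1 < v_2 < v_3 and write every simplex with vertices in increasing order. Then dim K = 2 and the simplices of K are:

  0-simplices (4): [v_0], [v_1], [v_2], [v_3]
  1-simplices (6): [v_0,v_1], [v_0,v_2], [v_0,v_3], [v_1,v_2], [v_1,v_3], [v_2,v_3]
  2-simplices (4): [v_0,v_1,v_2], [v_0,v_1,v_3], [v_0,v_2,v_3], [v_1,v_2,v_3]

so the chain groups are C_0 ≅ Z^4, C_1 ≅ Z^6, C_2 ≅ Z^4.

Boundary ∂_1: C_1 → C_0 is given by ∂[p,q] = [q] − [p].
The 4×6 boundary matrix has rank 3 and Smith normal form diag(1,1,1).

Boundary ∂_2: C_2 → C_1 maps a triangle to the signed sum of its edges. For instance
  ∂[v_1,v_2,v_3] = [v_2,v_3] − [v_1,v_3] + [v_1,v_2],
  ∂[v_0,v_1,v_2] = [v_1,v_2] − [v_0,v_2] + [v_0,v_1].
The 6×4 boundary matrix has rank 3 and Smith normal form diag(1,1,1).

Computing H_k = (kernel of ∂_k) / (image of ∂_{k+1}):

  H_0: rank C_0 − rank ∂_1 = 4 − 3 = 1, and the invariant factors of ∂_1 are all 1, so H_0 ≅ Z.
  H_1: rank ker ∂_1 − rank ∂_2 = (6 − 3) − 3 = 0, and the invariant factors of ∂_2 are all 1, so H_1 ≅ 0.
  H_2: rank ker ∂_2 − rank ∂_3 = (4 − 3) − 0 = 1, and there is no ∂_3, so H_2 ≅ Z.

As a check, the Euler characteristic is 4 − 6 + 4 = 2, which agrees with 1 − 0 + 1 = 2.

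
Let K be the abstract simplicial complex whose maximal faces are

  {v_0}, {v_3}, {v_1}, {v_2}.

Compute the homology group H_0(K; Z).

Fix the vertex order v_0 < v_1 < v_2 < v_3 and write every simplex with vertices in increasing order. Then dim K = 0 and the simplices of K are:

  0-simplices (4): [v_0], [v_1], [v_2], [v_3]

giving chain groups C_0 ≅ Z^4.

Now H_k = ker ∂_k / im ∂_{k+1}, so:

  H_0: rank C_0 − rank ∂_1 = 4 − 0 = 4, and there is no ∂_1, so H_0 = Z^4.

(K is a triangulation of a set of 4 points.)

H_0 ≅ Z^4.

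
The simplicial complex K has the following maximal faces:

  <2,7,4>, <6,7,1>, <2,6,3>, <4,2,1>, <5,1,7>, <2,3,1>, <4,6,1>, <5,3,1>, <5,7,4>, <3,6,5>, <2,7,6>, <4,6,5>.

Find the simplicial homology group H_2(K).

K has 7 vertices, 18 edges, 12 triangles.
rank ∂_2 = 12, rank ∂_3 = 0 ⇒ b_2 = 12 − 12 − 0 = 0. So H_2 = 0.

H_2 = 0.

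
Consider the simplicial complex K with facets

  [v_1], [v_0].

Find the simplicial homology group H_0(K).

H_0 = Z^2.

Fix the vertex order v_0 < v_1 and write every simplex with vertices in increasing order. Then dim K = 0 and the simplices of K are:

  0-simplices (2): [v_0], [v_1]

so the chain groups are C_0 ≅ Z^2.

Reading off H_k = ker ∂_k / im ∂_{k+1}:

  H_0: rank C_0 − rank ∂_1 = 2 − 0 = 2, and there is no ∂_1, so H_0 = Z^2.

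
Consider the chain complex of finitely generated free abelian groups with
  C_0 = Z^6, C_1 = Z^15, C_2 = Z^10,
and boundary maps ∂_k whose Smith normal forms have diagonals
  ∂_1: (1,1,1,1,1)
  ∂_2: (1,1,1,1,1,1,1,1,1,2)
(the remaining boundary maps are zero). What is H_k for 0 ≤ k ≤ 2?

H_0 ≅ Z,  H_1 ≅ Z/2,  H_2 = 0.

H_0: b_0 = 6 − 0 − 5 = 1; torsion from ∂_1 factors > 1: none. So H_0 ≅ Z.
H_1: b_1 = 15 − 5 − 10 = 0; torsion from ∂_2 factors > 1: [2]. So H_1 ≅ Z/2.
H_2: b_2 = 10 − 10 − 0 = 0; torsion from ∂_3 factors > 1: none. So H_2 ≅ 0.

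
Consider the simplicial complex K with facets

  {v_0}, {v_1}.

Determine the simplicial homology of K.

H_0 = Z^2.

Take the total order v_0 < v_1 on the vertex set. Then K (dimension 0) consists of the simplices:

  0-simplices (2): [v_0], [v_1]

Hence C_0 ≅ Z^2.

From H_k ≅ ker(∂_k) / im(∂_{k+1}) we obtain:

  H_0: rank C_0 − rank ∂_1 = 2 − 0 = 2, and there is no ∂_1, so H_0 ≅ Z^2.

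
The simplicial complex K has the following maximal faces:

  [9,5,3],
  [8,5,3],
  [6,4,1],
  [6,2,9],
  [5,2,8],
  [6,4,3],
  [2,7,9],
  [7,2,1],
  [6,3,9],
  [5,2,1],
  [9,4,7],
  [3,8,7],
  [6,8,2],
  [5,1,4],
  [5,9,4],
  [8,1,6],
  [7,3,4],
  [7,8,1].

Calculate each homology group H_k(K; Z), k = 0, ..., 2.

K has 9 vertices, 27 edges, 18 triangles.
rank ∂_0 = 0, rank ∂_1 = 8 ⇒ b_0 = 9 − 0 − 8 = 1; all invariant factors of ∂_1 are 1 so no torsion. So H_0 = Z.
rank ∂_1 = 8, rank ∂_2 = 18 ⇒ b_1 = 27 − 8 − 18 = 1; ∂_2 has invariant factor(s) [2] giving torsion. So H_1 = Z × Z/2.
rank ∂_2 = 18, rank ∂_3 = 0 ⇒ b_2 = 18 − 18 − 0 = 0. So H_2 = 0.

H_0 ≅ Z,  H_1 ≅ Z × Z/2,  H_2 = 0.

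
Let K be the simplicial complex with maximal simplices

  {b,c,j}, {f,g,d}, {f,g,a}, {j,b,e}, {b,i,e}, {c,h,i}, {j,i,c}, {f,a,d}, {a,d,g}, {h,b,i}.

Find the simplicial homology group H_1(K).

H_1 ≅ Z.

Fix the vertex order a < b < c < d < e < f < g < h < i < j and write every simplex with vertices in increasing order. Then dim K = 2 and the simplices of K are:

  0-simplices (10): a, b, c, d, e, f, g, h, i, j
  1-simplices (18): ad, af, ag, bc, be, bh, bi, bj, ch, ci, cj, df, dg, ei, ej, fg, hi, ij
  2-simplices (10): adf, adg, afg, bcj, bei, bej, bhi, chi, cij, dfg

Hence C_0 ≅ Z^10, C_1 ≅ Z^18, C_2 ≅ Z^10.

∂_1: C_1 → C_0 maps an edge to its endpoints' difference, ∂[p,q] = q − p. For instance
  ∂bh = h − b.
The 10×18 boundary matrix has rank 8 and Smith normal form diag(1,1,1,1,1,1,1,1).

Boundary ∂_2: C_2 → C_1 maps a triangle to the signed sum of its edges. For instance
  ∂cij = ij − cj + ci,
  ∂bej = ej − bj + be.
As a 18×10 matrix over Z this has rank 9, with invariant factors (1,1,1,1,1,1,1,1,1).

Reading off H_k = ker ∂_k / im ∂_{k+1}:

  H_1: rank ker ∂_1 − rank ∂_2 = (18 − 8) − 9 = 1, and the invariant factors of ∂_2 are all 1, so H_1 = Z.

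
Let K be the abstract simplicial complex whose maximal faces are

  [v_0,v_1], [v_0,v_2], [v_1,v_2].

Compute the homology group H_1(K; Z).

We work with the vertex ordering v_0 < v_1 < v_2. The simplices of K, each written with vertices in increasing order, are:

  0-simplices (3): [v_0], [v_1], [v_2]
  1-simplices (3): [v_0,v_1], [v_0,v_2], [v_1,v_2]

Hence C_0 ≅ Z^3, C_1 ≅ Z^3.

The boundary map ∂_1: C_1 → C_0 maps an edge to its endpoints' difference, ∂[p,q] = q − p. For instance
  ∂[v_1,v_2] = [v_2] − [v_1].
The resulting 3×3 matrix has rank 2, and its Smith normal form has invariant factors (1,1).

Reading off H_k = ker ∂_k / im ∂_{k+1}:

  H_1: rank ker ∂_1 − rank ∂_2 = (3 − 2) − 0 = 1, and there is no ∂_2, so H_1 = Z.

(K is a triangulation of the circle S^1.)

H_1 = Z.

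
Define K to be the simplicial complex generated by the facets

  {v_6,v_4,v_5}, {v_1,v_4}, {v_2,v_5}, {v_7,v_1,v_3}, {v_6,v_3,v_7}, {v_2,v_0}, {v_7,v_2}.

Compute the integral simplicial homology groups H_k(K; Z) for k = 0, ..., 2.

H_0 ≅ Z,  H_1 ≅ Z^2,  H_2 = 0.

Fix the vertex order v_0 < v_1 < v_2 < v_3 < v_4 < v_5 < v_6 < v_7 and write every simplex with vertices in increasing order. Then dim K = 2 and the simplices of K are:

  0-simplices (8): [v_0], [v_1], [v_2], [v_3], [v_4], [v_5], [v_6], [v_7]
  1-simplices (12): [v_0,v_2], [v_1,v_3], [v_1,v_4], [v_1,v_7], [v_2,v_5], [v_2,v_7], [v_3,v_6], [v_3,v_7], [v_4,v_5], [v_4,v_6], [v_5,v_6], [v_6,v_7]
  2-simplices (3): [v_1,v_3,v_7], [v_3,v_6,v_7], [v_4,v_5,v_6]

so the chain groups are C_0 ≅ Z^8, C_1 ≅ Z^12, C_2 ≅ Z^3.

∂_1: C_1 → C_0 is given by ∂[p,q] = [q] − [p].
As a 8×12 matrix over Z this has rank 7, with invariant factors (1,1,1,1,1,1,1).

∂_2: C_2 → C_1 acts by ∂[p,q,r] = [q,r] − [p,r] + [p,q]. For instance
  ∂[v_3,v_6,v_7] = [v_6,v_7] − [v_3,v_7] + [v_3,v_6],
  ∂[v_4,v_5,v_6] = [v_5,v_6] − [v_4,v_6] + [v_4,v_5].
The 12×3 boundary matrix has rank 3 and Smith normal form diag(1,1,1).

Computing H_k = (kernel of ∂_k) / (image of ∂_{k+1}):

  H_0: rank C_0 − rank ∂_1 = 8 − 7 = 1, and the invariant factors of ∂_1 are all 1, so H_0 ≅ Z.
  H_1: rank ker ∂_1 − rank ∂_2 = (12 − 7) − 3 = 2, and the invariant factors of ∂_2 are all 1, so H_1 ≅ Z^2.
  H_2: rank ker ∂_2 − rank ∂_3 = (3 − 3) − 0 = 0, and there is no ∂_3, so H_2 ≅ 0.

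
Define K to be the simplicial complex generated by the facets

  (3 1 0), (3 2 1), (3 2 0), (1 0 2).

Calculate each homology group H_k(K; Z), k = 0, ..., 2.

K has 4 vertices, 6 edges, 4 triangles.
rank ∂_0 = 0, rank ∂_1 = 3 ⇒ b_0 = 4 − 0 − 3 = 1; all invariant factors of ∂_1 are 1 so no torsion. So H_0 ≅ Z.
rank ∂_1 = 3, rank ∂_2 = 3 ⇒ b_1 = 6 − 3 − 3 = 0; all invariant factors of ∂_2 are 1 so no torsion. So H_1 ≅ 0.
rank ∂_2 = 3, rank ∂_3 = 0 ⇒ b_2 = 4 − 3 − 0 = 1. So H_2 ≅ Z.

H_0 = Z,  H_1 = 0,  H_2 = Z.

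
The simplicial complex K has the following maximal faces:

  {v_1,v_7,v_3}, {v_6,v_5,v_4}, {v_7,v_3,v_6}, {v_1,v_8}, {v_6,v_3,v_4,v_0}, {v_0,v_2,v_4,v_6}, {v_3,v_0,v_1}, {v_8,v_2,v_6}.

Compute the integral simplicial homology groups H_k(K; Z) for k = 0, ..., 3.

We work with the vertex ordering v_0 < v_1 < v_2 < v_3 < v_4 < v_5 < v_6 < v_7 < v_8. The simplices of K, each written with vertices in increasing order, are:

  0-simplices (9): [v_0], [v_1], [v_2], [v_3], [v_4], [v_5], [v_6], [v_7], [v_8]
  1-simplices (19): (19 of them)
  2-simplices (12): (12 of them)
  3-simplices (2): [v_0,v_2,v_4,v_6], [v_0,v_3,v_4,v_6]

so the chain groups are C_0 ≅ Z^9, C_1 ≅ Z^19, C_2 ≅ Z^12, C_3 ≅ Z^2.

The boundary map ∂_1: C_1 → C_0 maps an edge to its endpoints' difference, ∂[p,q] = q − p.
As a 9×19 matrix over Z this has rank 8, with invariant factors (1,1,1,1,1,1,1,1).

∂_2: C_2 → C_1 maps a triangle to the signed sum of its edges. For instance
  ∂[v_3,v_6,v_7] = [v_6,v_7] − [v_3,v_7] + [v_3,v_6],
  ∂[v_2,v_4,v_6] = [v_4,v_6] − [v_2,v_6] + [v_2,v_4].
The resulting 19×12 matrix has rank 10, and its Smith normal form has invariant factors (1,1,1,1,1,1,1,1,1,1).

The boundary map ∂_3: C_3 → C_2 sends each 3-simplex σ to the alternating sum Σ_i (−1)^i (σ with its i-th vertex removed). For instance
  ∂[v_0,v_2,v_4,v_6] = [v_2,v_4,v_6] − [v_0,v_4,v_6] + [v_0,v_2,v_6] − [v_0,v_2,v_4],
  ∂[v_0,v_3,v_4,v_6] = [v_3,v_4,v_6] − [v_0,v_4,v_6] + [v_0,v_3,v_6] − [v_0,v_3,v_4].
The 12×2 boundary matrix has rank 2 and Smith normal form diag(1,1).

Now H_k = ker ∂_k / im ∂_{k+1}, so:

  H_0: rank C_0 − rank ∂_1 = 9 − 8 = 1, and the invariant factors of ∂_1 are all 1, so H_0 ≅ Z.
  H_1: rank ker ∂_1 − rank ∂_2 = (19 − 8) − 10 = 1, and the invariant factors of ∂_2 are all 1, so H_1 ≅ Z.
  H_2: rank ker ∂_2 − rank ∂_3 = (12 − 10) − 2 = 0, and the invariant factors of ∂_3 are all 1, so H_2 ≅ 0.
  H_3: rank ker ∂_3 − rank ∂_4 = (2 − 2) − 0 = 0, and there is no ∂_4, so H_3 ≅ 0.

H_0 = Z,  H_1 = Z,  H_2 = 0,  H_3 = 0.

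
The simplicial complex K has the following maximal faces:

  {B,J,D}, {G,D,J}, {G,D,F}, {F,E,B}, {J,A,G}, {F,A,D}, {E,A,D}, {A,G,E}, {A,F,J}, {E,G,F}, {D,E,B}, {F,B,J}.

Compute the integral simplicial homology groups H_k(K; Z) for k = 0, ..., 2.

H_0 = Z,  H_1 = Z/2,  H_2 = 0.

Order the vertices as A < B < D < E < F < G < J. Listing each simplex with vertices in this order, K has dimension 2 with simplices:

  0-simplices (7): A, B, D, E, F, G, J
  1-simplices (18): AD, AE, AF, AG, AJ, BD, BE, BF, BJ, DE, DF, DG, DJ, EF, EG, FG, FJ, GJ
  2-simplices (12): ADE, ADF, AEG, AFJ, AGJ, BDE, BDJ, BEF, BFJ, DFG, DGJ, EFG

Hence C_0 ≅ Z^7, C_1 ≅ Z^18, C_2 ≅ Z^12.

∂_1: C_1 → C_0 maps an edge to its endpoints' difference, ∂[p,q] = q − p.
The resulting 7×18 matrix has rank 6, and its Smith normal form has invariant factors (1,1,1,1,1,1).

Boundary ∂_2: C_2 → C_1 maps a triangle to the signed sum of its edges. For instance
  ∂AEG = EG − AG + AE,
  ∂BDJ = DJ − BJ + BD.
The 18×12 boundary matrix has rank 12 and Smith normal form diag(1,1,1,1,1,1,1,1,1,1,1,2).

Computing H_k = (kernel of ∂_k) / (image of ∂_{k+1}):

  H_0: rank C_0 − rank ∂_1 = 7 − 6 = 1, and the invariant factors of ∂_1 are all 1, so H_0 ≅ Z.
  H_1: rank ker ∂_1 − rank ∂_2 = (18 − 6) − 12 = 0, and ∂_2 has invariant factor 2 > 1, so H_1 ≅ Z/2.
  H_2: rank ker ∂_2 − rank ∂_3 = (12 − 12) − 0 = 0, and there is no ∂_3, so H_2 ≅ 0.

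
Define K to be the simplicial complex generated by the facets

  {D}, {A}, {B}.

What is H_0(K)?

H_0 = Z^3.

Order the vertices as A < B < D. Listing each simplex with vertices in this order, K has dimension 0 with simplices:

  0-simplices (3): A, B, D

giving chain groups C_0 ≅ Z^3.

Now H_k = ker ∂_k / im ∂_{k+1}, so:

  H_0: rank C_0 − rank ∂_1 = 3 − 0 = 3, and there is no ∂_1, so H_0 = Z^3.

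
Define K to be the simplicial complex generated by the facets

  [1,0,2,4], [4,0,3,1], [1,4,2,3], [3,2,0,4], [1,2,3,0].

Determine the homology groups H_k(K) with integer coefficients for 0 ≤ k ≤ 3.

H_0 ≅ Z,  H_1 = 0,  H_2 = 0,  H_3 ≅ Z.

K has 5 vertices, 10 edges, 10 triangles, 5 3-simplices.
rank ∂_0 = 0, rank ∂_1 = 4 ⇒ b_0 = 5 − 0 − 4 = 1; all invariant factors of ∂_1 are 1 so no torsion. So H_0 ≅ Z.
rank ∂_1 = 4, rank ∂_2 = 6 ⇒ b_1 = 10 − 4 − 6 = 0; all invariant factors of ∂_2 are 1 so no torsion. So H_1 ≅ 0.
rank ∂_2 = 6, rank ∂_3 = 4 ⇒ b_2 = 10 − 6 − 4 = 0; all invariant factors of ∂_3 are 1 so no torsion. So H_2 ≅ 0.
rank ∂_3 = 4, rank ∂_4 = 0 ⇒ b_3 = 5 − 4 − 0 = 1. So H_3 ≅ Z.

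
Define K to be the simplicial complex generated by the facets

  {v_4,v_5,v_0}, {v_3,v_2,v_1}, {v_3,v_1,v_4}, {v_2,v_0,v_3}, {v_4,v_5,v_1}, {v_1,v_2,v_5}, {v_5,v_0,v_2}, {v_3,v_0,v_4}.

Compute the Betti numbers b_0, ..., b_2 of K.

b_0 = 1, b_1 = 0, b_2 = 1.

Fix the vertex order v_0 < v_1 < v_2 < v_3 < v_4 < v_5 and write every simplex with vertices in increasing order. Then dim K = 2 and the simplices of K are:

  0-simplices (6): [v_0], [v_1], [v_2], [v_3], [v_4], [v_5]
  1-simplices (12): [v_0,v_2], [v_0,v_3], [v_0,v_4], [v_0,v_5], [v_1,v_2], [v_1,v_3], [v_1,v_4], [v_1,v_5], [v_2,v_3], [v_2,v_5], [v_3,v_4], [v_4,v_5]
  2-simplices (8): [v_0,v_2,v_3], [v_0,v_2,v_5], [v_0,v_3,v_4], [v_0,v_4,v_5], [v_1,v_2,v_3], [v_1,v_2,v_5], [v_1,v_3,v_4], [v_1,v_4,v_5]

giving chain groups C_0 ≅ Z^6, C_1 ≅ Z^12, C_2 ≅ Z^8.

Boundary ∂_1: C_1 → C_0 sends each edge [p,q] (with p < q) to q − p. For instance
  ∂[v_0,v_3] = [v_3] − [v_0].
The resulting 6×12 matrix has rank 5, and its Smith normal form has invariant factors (1,1,1,1,1).

∂_2: C_2 → C_1 sends each 2-simplex [p,q,r] to [q,r] − [p,r] + [p,q]. For instance
  ∂[v_0,v_4,v_5] = [v_4,v_5] − [v_0,v_5] + [v_0,v_4],
  ∂[v_1,v_3,v_4] = [v_3,v_4] − [v_1,v_4] + [v_1,v_3].
This gives a 12×8 integer matrix of rank 7; reducing to Smith normal form yields diagonal entries (1,1,1,1,1,1,1).

Now H_k = ker ∂_k / im ∂_{k+1}, so:

  H_0: rank C_0 − rank ∂_1 = 6 − 5 = 1, and the invariant factors of ∂_1 are all 1, so H_0 = Z.
  H_1: rank ker ∂_1 − rank ∂_2 = (12 − 5) − 7 = 0, and the invariant factors of ∂_2 are all 1, so H_1 = 0.
  H_2: rank ker ∂_2 − rank ∂_3 = (8 − 7) − 0 = 1, and there is no ∂_3, so H_2 = Z.

Hence the Betti numbers are b_0 = 1, b_1 = 0, b_2 = 1.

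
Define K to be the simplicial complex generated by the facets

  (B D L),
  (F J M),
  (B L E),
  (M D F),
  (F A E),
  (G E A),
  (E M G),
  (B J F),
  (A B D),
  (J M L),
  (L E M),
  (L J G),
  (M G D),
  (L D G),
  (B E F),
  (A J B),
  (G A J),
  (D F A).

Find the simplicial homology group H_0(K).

Take the total order A < B < D < E < F < G < J < L < M on the vertex set. Then K (dimension 2) consists of the simplices:

  0-simplices (9): A, B, D, E, F, G, J, L, M
  1-simplices (27): AB, AD, AE, AF, AG, AJ, BD, BE, BF, BJ, BL, DF, DG, DL, DM, EF, EG, EL, EM, FJ, FM, GJ, GL, GM, JL, JM, LM
  2-simplices (18): ABD, ABJ, ADF, AEF, AEG, AGJ, BDL, BEF, BEL, BFJ, DFM, DGL, DGM, EGM, ELM, FJM, GJL, JLM

Hence C_0 ≅ Z^9, C_1 ≅ Z^27, C_2 ≅ Z^18.

The boundary map ∂_1: C_1 → C_0 maps an edge to its endpoints' difference, ∂[p,q] = q − p.
The resulting 9×27 matrix has rank 8, and its Smith normal form has invariant factors (1,1,1,1,1,1,1,1).

∂_2: C_2 → C_1 acts by ∂[p,q,r] = [q,r] − [p,r] + [p,q]. For instance
  ∂AGJ = GJ − AJ + AG,
  ∂DGL = GL − DL + DG.
This gives a 27×18 integer matrix of rank 18; reducing to Smith normal form yields diagonal entries (1,1,1,1,1,1,1,1,1,1,1,1,1,1,1,1,1,2).

From H_k ≅ ker(∂_k) / im(∂_{k+1}) we obtain:

  H_0: rank C_0 − rank ∂_1 = 9 − 8 = 1, and the invariant factors of ∂_1 are all 1, so H_0 ≅ Z.

H_0 = Z.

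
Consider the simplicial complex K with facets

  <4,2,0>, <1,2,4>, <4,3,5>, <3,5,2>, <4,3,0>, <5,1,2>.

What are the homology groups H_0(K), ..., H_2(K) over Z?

Fix the vertex order 0 < 1 < 2 < 3 < 4 < 5 and write every simplex with vertices in increasing order. Then dim K = 2 and the simplices of K are:

  0-simplices (6): [0], [1], [2], [3], [4], [5]
  1-simplices (12): [0,2], [0,3], [0,4], [1,2], [1,4], [1,5], [2,3], [2,4], [2,5], [3,4], [3,5], [4,5]
  2-simplices (6): [0,2,4], [0,3,4], [1,2,4], [1,2,5], [2,3,5], [3,4,5]

so the chain groups are C_0 ≅ Z^6, C_1 ≅ Z^12, C_2 ≅ Z^6.

∂_1: C_1 → C_0 is given by ∂[p,q] = [q] − [p]. For instance
  ∂[2,5] = [5] − [2].
The resulting 6×12 matrix has rank 5, and its Smith normal form has invariant factors (1,1,1,1,1).

Boundary ∂_2: C_2 → C_1 sends each 2-simplex [p,q,r] to [q,r] − [p,r] + [p,q]. For instance
  ∂[1,2,4] = [2,4] − [1,4] + [1,2],
  ∂[1,2,5] = [2,5] − [1,5] + [1,2].
The resulting 12×6 matrix has rank 6, and its Smith normal form has invariant factors (1,1,1,1,1,1).

From H_k ≅ ker(∂_k) / im(∂_{k+1}) we obtain:

  H_0: rank C_0 − rank ∂_1 = 6 − 5 = 1, and the invariant factors of ∂_1 are all 1, so H_0 ≅ Z.
  H_1: rank ker ∂_1 − rank ∂_2 = (12 − 5) − 6 = 1, and the invariant factors of ∂_2 are all 1, so H_1 ≅ Z.
  H_2: rank ker ∂_2 − rank ∂_3 = (6 − 6) − 0 = 0, and there is no ∂_3, so H_2 ≅ 0.

H_0 ≅ Z,  H_1 ≅ Z,  H_2 = 0.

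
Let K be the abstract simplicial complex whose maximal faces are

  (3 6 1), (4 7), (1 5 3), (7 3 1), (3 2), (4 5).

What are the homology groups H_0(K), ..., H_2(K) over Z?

We work with the vertex ordering 1 < 2 < 3 < 4 < 5 < 6 < 7. The simplices of K, each written with vertices in increasing order, are:

  0-simplices (7): [1], [2], [3], [4], [5], [6], [7]
  1-simplices (10): [1,3], [1,5], [1,6], [1,7], [2,3], [3,5], [3,6], [3,7], [4,5], [4,7]
  2-simplices (3): [1,3,5], [1,3,6], [1,3,7]

so the chain groups are C_0 ≅ Z^7, C_1 ≅ Z^10, C_2 ≅ Z^3.

Boundary ∂_1: C_1 → C_0 maps an edge to its endpoints' difference, ∂[p,q] = q − p. For instance
  ∂[4,7] = [7] − [4].
The 7×10 boundary matrix has rank 6 and Smith normal form diag(1,1,1,1,1,1).

The boundary map ∂_2: C_2 → C_1 maps a triangle to the signed sum of its edges. For instance
  ∂[1,3,7] = [3,7] − [1,7] + [1,3],
  ∂[1,3,6] = [3,6] − [1,6] + [1,3].
The 10×3 boundary matrix has rank 3 and Smith normal form diag(1,1,1).

Computing H_k = (kernel of ∂_k) / (image of ∂_{k+1}):

  H_0: rank C_0 − rank ∂_1 = 7 − 6 = 1, and the invariant factors of ∂_1 are all 1, so H_0 ≅ Z.
  H_1: rank ker ∂_1 − rank ∂_2 = (10 − 6) − 3 = 1, and the invariant factors of ∂_2 are all 1, so H_1 ≅ Z.
  H_2: rank ker ∂_2 − rank ∂_3 = (3 − 3) − 0 = 0, and there is no ∂_3, so H_2 ≅ 0.

As a check, the Euler characteristic is 7 − 10 + 3 = 0, which agrees with 1 − 1 + 0 = 0.

H_0 = Z,  H_1 = Z,  H_2 = 0.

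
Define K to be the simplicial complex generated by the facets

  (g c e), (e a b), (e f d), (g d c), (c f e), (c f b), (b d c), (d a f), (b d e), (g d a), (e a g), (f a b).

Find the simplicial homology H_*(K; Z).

Take the total order a < b < c < d < e < f < g on the vertex set. Then K (dimension 2) consists of the simplices:

  0-simplices (7): a, b, c, d, e, f, g
  1-simplices (18): ab, ad, ae, af, ag, bc, bd, be, bf, cd, ce, cf, cg, de, df, dg, ef, eg
  2-simplices (12): abe, abf, adf, adg, aeg, bcd, bcf, bde, cdg, cef, ceg, def

so the chain groups are C_0 ≅ Z^7, C_1 ≅ Z^18, C_2 ≅ Z^12.

The boundary map ∂_1: C_1 → C_0 sends each edge [p,q] (with p < q) to q − p.
This gives a 7×18 integer matrix of rank 6; reducing to Smith normal form yields diagonal entries (1,1,1,1,1,1).

∂_2: C_2 → C_1 maps a triangle to the signed sum of its edges. For instance
  ∂cdg = dg − cg + cd,
  ∂cef = ef − cf + ce.
This gives a 18×12 integer matrix of rank 12; reducing to Smith normal form yields diagonal entries (1,1,1,1,1,1,1,1,1,1,1,2).

Now H_k = ker ∂_k / im ∂_{k+1}, so:

  H_0: rank C_0 − rank ∂_1 = 7 − 6 = 1, and the invariant factors of ∂_1 are all 1, so H_0 = Z.
  H_1: rank ker ∂_1 − rank ∂_2 = (18 − 6) − 12 = 0, and ∂_2 has invariant factor 2 > 1, so H_1 = Z/2.
  H_2: rank ker ∂_2 − rank ∂_3 = (12 − 12) − 0 = 0, and there is no ∂_3, so H_2 = 0.

H_0 = Z,  H_1 = Z/2,  H_2 = 0.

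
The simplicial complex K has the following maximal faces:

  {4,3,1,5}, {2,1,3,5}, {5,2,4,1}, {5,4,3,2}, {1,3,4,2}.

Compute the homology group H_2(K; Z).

H_2 ≅ 0.

K has 5 vertices, 10 edges, 10 triangles, 5 3-simplices.
rank ∂_2 = 6, rank ∂_3 = 4 ⇒ b_2 = 10 − 6 − 4 = 0; all invariant factors of ∂_3 are 1 so no torsion. So H_2 = 0.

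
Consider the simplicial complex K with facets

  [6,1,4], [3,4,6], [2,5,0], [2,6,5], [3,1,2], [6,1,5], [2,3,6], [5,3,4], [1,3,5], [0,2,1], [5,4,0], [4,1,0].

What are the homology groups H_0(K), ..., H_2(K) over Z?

Fix the vertex order 0 < 1 < 2 < 3 < 4 < 5 < 6 and write every simplex with vertices in increasing order. Then dim K = 2 and the simplices of K are:

  0-simplices (7): [0], [1], [2], [3], [4], [5], [6]
  1-simplices (18): [0,1], [0,2], [0,4], [0,5], [1,2], [1,3], [1,4], [1,5], [1,6], [2,3], [2,5], [2,6], [3,4], [3,5], [3,6], [4,5], [4,6], [5,6]
  2-simplices (12): [0,1,2], [0,1,4], [0,2,5], [0,4,5], [1,2,3], [1,3,5], [1,4,6], [1,5,6], [2,3,6], [2,5,6], [3,4,5], [3,4,6]

Hence C_0 ≅ Z^7, C_1 ≅ Z^18, C_2 ≅ Z^12.

∂_1: C_1 → C_0 maps an edge to its endpoints' difference, ∂[p,q] = q − p.
This gives a 7×18 integer matrix of rank 6; reducing to Smith normal form yields diagonal entries (1,1,1,1,1,1).

Boundary ∂_2: C_2 → C_1 sends each 2-simplex [p,q,r] to [q,r] − [p,r] + [p,q]. For instance
  ∂[0,1,4] = [1,4] − [0,4] + [0,1],
  ∂[2,5,6] = [5,6] − [2,6] + [2,5].
This gives a 18×12 integer matrix of rank 12; reducing to Smith normal form yields diagonal entries (1,1,1,1,1,1,1,1,1,1,1,2).

Reading off H_k = ker ∂_k / im ∂_{k+1}:

  H_0: rank C_0 − rank ∂_1 = 7 − 6 = 1, and the invariant factors of ∂_1 are all 1, so H_0 ≅ Z.
  H_1: rank ker ∂_1 − rank ∂_2 = (18 − 6) − 12 = 0, and ∂_2 has invariant factor 2 > 1, so H_1 ≅ Z/2.
  H_2: rank ker ∂_2 − rank ∂_3 = (12 − 12) − 0 = 0, and there is no ∂_3, so H_2 ≅ 0.

As a check, the Euler characteristic is 7 − 18 + 12 = 1, which agrees with 1 − 0 + 0 = 1.

H_0 ≅ Z,  H_1 ≅ Z/2,  H_2 = 0.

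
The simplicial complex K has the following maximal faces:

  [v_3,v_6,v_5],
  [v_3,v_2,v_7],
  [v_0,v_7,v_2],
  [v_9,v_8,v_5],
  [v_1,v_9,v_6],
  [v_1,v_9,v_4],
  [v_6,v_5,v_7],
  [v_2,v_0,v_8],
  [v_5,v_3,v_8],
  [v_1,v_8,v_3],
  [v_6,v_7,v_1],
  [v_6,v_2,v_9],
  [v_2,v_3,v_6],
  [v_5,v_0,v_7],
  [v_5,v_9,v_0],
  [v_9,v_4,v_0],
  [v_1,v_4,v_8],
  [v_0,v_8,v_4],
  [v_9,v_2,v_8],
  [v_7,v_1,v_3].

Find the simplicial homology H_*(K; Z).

We work with the vertex ordering v_0 < v_1 < v_2 < v_3 < v_4 < v_5 < v_6 < v_7 < v_8 < v_9. The simplices of K, each written with vertices in increasing order, are:

  0-simplices (10): [v_0], [v_1], [v_2], [v_3], [v_4], [v_5], [v_6], [v_7], [v_8], [v_9]
  1-simplices (30): (30 of them)
  2-simplices (20): (20 of them)

so the chain groups are C_0 ≅ Z^10, C_1 ≅ Z^30, C_2 ≅ Z^20.

∂_1: C_1 → C_0 sends each edge [p,q] (with p < q) to q − p. For instance
  ∂[v_1,v_6] = [v_6] − [v_1].
As a 10×30 matrix over Z this has rank 9, with invariant factors (1,1,1,1,1,1,1,1,1).

Boundary ∂_2: C_2 → C_1 acts by ∂[p,q,r] = [q,r] − [p,r] + [p,q]. For instance
  ∂[v_5,v_6,v_7] = [v_6,v_7] − [v_5,v_7] + [v_5,v_6],
  ∂[v_1,v_6,v_9] = [v_6,v_9] − [v_1,v_9] + [v_1,v_6].
The 30×20 boundary matrix has rank 20 and Smith normal form diag(1,1,1,1,1,1,1,1,1,1,1,1,1,1,1,1,1,1,1,2).

Computing H_k = (kernel of ∂_k) / (image of ∂_{k+1}):

  H_0: rank C_0 − rank ∂_1 = 10 − 9 = 1, and the invariant factors of ∂_1 are all 1, so H_0 = Z.
  H_1: rank ker ∂_1 − rank ∂_2 = (30 − 9) − 20 = 1, and ∂_2 has invariant factor 2 > 1, so H_1 = Z ⊕ Z/2Z.
  H_2: rank ker ∂_2 − rank ∂_3 = (20 − 20) − 0 = 0, and there is no ∂_3, so H_2 = 0.

As a check, the Euler characteristic is 10 − 30 + 20 = 0, which agrees with 1 − 1 + 0 = 0.

H_0 ≅ Z,  H_1 ≅ Z ⊕ Z/2Z,  H_2 = 0.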